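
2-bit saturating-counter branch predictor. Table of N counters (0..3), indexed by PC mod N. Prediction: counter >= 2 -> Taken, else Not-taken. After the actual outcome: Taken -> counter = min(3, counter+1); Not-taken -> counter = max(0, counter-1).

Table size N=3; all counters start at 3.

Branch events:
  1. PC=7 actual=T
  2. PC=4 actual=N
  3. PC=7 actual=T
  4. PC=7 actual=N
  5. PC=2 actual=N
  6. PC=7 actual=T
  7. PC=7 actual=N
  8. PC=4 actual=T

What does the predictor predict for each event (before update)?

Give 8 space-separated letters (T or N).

Ev 1: PC=7 idx=1 pred=T actual=T -> ctr[1]=3
Ev 2: PC=4 idx=1 pred=T actual=N -> ctr[1]=2
Ev 3: PC=7 idx=1 pred=T actual=T -> ctr[1]=3
Ev 4: PC=7 idx=1 pred=T actual=N -> ctr[1]=2
Ev 5: PC=2 idx=2 pred=T actual=N -> ctr[2]=2
Ev 6: PC=7 idx=1 pred=T actual=T -> ctr[1]=3
Ev 7: PC=7 idx=1 pred=T actual=N -> ctr[1]=2
Ev 8: PC=4 idx=1 pred=T actual=T -> ctr[1]=3

Answer: T T T T T T T T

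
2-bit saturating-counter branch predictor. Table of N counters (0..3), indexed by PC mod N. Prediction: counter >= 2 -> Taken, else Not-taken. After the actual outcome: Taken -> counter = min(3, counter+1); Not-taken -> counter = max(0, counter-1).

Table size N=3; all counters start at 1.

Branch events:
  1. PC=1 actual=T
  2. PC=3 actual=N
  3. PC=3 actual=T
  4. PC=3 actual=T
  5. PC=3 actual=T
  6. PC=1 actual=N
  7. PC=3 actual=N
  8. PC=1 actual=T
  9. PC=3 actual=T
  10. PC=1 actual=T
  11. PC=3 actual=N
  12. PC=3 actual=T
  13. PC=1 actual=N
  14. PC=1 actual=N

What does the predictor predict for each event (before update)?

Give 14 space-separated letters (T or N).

Ev 1: PC=1 idx=1 pred=N actual=T -> ctr[1]=2
Ev 2: PC=3 idx=0 pred=N actual=N -> ctr[0]=0
Ev 3: PC=3 idx=0 pred=N actual=T -> ctr[0]=1
Ev 4: PC=3 idx=0 pred=N actual=T -> ctr[0]=2
Ev 5: PC=3 idx=0 pred=T actual=T -> ctr[0]=3
Ev 6: PC=1 idx=1 pred=T actual=N -> ctr[1]=1
Ev 7: PC=3 idx=0 pred=T actual=N -> ctr[0]=2
Ev 8: PC=1 idx=1 pred=N actual=T -> ctr[1]=2
Ev 9: PC=3 idx=0 pred=T actual=T -> ctr[0]=3
Ev 10: PC=1 idx=1 pred=T actual=T -> ctr[1]=3
Ev 11: PC=3 idx=0 pred=T actual=N -> ctr[0]=2
Ev 12: PC=3 idx=0 pred=T actual=T -> ctr[0]=3
Ev 13: PC=1 idx=1 pred=T actual=N -> ctr[1]=2
Ev 14: PC=1 idx=1 pred=T actual=N -> ctr[1]=1

Answer: N N N N T T T N T T T T T T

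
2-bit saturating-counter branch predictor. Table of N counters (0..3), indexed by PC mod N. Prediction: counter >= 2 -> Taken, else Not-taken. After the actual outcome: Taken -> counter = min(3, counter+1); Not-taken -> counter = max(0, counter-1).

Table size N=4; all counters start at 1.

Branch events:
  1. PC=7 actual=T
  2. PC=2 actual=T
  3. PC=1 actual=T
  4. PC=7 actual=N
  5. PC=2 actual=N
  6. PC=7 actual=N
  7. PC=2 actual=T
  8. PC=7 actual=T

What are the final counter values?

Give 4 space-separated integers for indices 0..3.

Ev 1: PC=7 idx=3 pred=N actual=T -> ctr[3]=2
Ev 2: PC=2 idx=2 pred=N actual=T -> ctr[2]=2
Ev 3: PC=1 idx=1 pred=N actual=T -> ctr[1]=2
Ev 4: PC=7 idx=3 pred=T actual=N -> ctr[3]=1
Ev 5: PC=2 idx=2 pred=T actual=N -> ctr[2]=1
Ev 6: PC=7 idx=3 pred=N actual=N -> ctr[3]=0
Ev 7: PC=2 idx=2 pred=N actual=T -> ctr[2]=2
Ev 8: PC=7 idx=3 pred=N actual=T -> ctr[3]=1

Answer: 1 2 2 1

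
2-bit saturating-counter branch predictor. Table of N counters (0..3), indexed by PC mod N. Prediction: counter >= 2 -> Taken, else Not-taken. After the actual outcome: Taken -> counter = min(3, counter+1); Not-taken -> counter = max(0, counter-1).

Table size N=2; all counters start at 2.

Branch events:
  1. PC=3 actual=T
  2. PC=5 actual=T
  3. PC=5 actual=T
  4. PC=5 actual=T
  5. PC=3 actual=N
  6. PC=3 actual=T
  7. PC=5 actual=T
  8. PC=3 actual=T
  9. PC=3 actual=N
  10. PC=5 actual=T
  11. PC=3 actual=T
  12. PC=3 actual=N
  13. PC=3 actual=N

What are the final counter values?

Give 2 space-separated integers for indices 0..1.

Ev 1: PC=3 idx=1 pred=T actual=T -> ctr[1]=3
Ev 2: PC=5 idx=1 pred=T actual=T -> ctr[1]=3
Ev 3: PC=5 idx=1 pred=T actual=T -> ctr[1]=3
Ev 4: PC=5 idx=1 pred=T actual=T -> ctr[1]=3
Ev 5: PC=3 idx=1 pred=T actual=N -> ctr[1]=2
Ev 6: PC=3 idx=1 pred=T actual=T -> ctr[1]=3
Ev 7: PC=5 idx=1 pred=T actual=T -> ctr[1]=3
Ev 8: PC=3 idx=1 pred=T actual=T -> ctr[1]=3
Ev 9: PC=3 idx=1 pred=T actual=N -> ctr[1]=2
Ev 10: PC=5 idx=1 pred=T actual=T -> ctr[1]=3
Ev 11: PC=3 idx=1 pred=T actual=T -> ctr[1]=3
Ev 12: PC=3 idx=1 pred=T actual=N -> ctr[1]=2
Ev 13: PC=3 idx=1 pred=T actual=N -> ctr[1]=1

Answer: 2 1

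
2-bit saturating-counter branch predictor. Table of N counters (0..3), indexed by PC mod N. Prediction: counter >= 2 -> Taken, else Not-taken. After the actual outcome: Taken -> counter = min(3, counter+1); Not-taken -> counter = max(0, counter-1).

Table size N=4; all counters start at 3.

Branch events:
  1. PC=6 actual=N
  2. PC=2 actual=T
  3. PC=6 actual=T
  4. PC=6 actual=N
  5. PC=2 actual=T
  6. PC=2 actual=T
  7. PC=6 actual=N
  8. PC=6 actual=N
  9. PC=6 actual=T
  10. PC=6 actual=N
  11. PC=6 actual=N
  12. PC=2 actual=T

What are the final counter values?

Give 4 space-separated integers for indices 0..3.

Ev 1: PC=6 idx=2 pred=T actual=N -> ctr[2]=2
Ev 2: PC=2 idx=2 pred=T actual=T -> ctr[2]=3
Ev 3: PC=6 idx=2 pred=T actual=T -> ctr[2]=3
Ev 4: PC=6 idx=2 pred=T actual=N -> ctr[2]=2
Ev 5: PC=2 idx=2 pred=T actual=T -> ctr[2]=3
Ev 6: PC=2 idx=2 pred=T actual=T -> ctr[2]=3
Ev 7: PC=6 idx=2 pred=T actual=N -> ctr[2]=2
Ev 8: PC=6 idx=2 pred=T actual=N -> ctr[2]=1
Ev 9: PC=6 idx=2 pred=N actual=T -> ctr[2]=2
Ev 10: PC=6 idx=2 pred=T actual=N -> ctr[2]=1
Ev 11: PC=6 idx=2 pred=N actual=N -> ctr[2]=0
Ev 12: PC=2 idx=2 pred=N actual=T -> ctr[2]=1

Answer: 3 3 1 3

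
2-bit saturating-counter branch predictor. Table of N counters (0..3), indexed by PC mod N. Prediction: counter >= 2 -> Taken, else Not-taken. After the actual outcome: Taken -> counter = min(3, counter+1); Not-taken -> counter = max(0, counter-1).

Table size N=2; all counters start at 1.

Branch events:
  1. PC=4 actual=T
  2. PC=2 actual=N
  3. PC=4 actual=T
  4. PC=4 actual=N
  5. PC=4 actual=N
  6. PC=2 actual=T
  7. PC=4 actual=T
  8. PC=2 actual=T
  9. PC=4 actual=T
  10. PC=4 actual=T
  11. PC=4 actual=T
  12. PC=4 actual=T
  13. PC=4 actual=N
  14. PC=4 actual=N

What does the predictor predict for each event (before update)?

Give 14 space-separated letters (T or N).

Ev 1: PC=4 idx=0 pred=N actual=T -> ctr[0]=2
Ev 2: PC=2 idx=0 pred=T actual=N -> ctr[0]=1
Ev 3: PC=4 idx=0 pred=N actual=T -> ctr[0]=2
Ev 4: PC=4 idx=0 pred=T actual=N -> ctr[0]=1
Ev 5: PC=4 idx=0 pred=N actual=N -> ctr[0]=0
Ev 6: PC=2 idx=0 pred=N actual=T -> ctr[0]=1
Ev 7: PC=4 idx=0 pred=N actual=T -> ctr[0]=2
Ev 8: PC=2 idx=0 pred=T actual=T -> ctr[0]=3
Ev 9: PC=4 idx=0 pred=T actual=T -> ctr[0]=3
Ev 10: PC=4 idx=0 pred=T actual=T -> ctr[0]=3
Ev 11: PC=4 idx=0 pred=T actual=T -> ctr[0]=3
Ev 12: PC=4 idx=0 pred=T actual=T -> ctr[0]=3
Ev 13: PC=4 idx=0 pred=T actual=N -> ctr[0]=2
Ev 14: PC=4 idx=0 pred=T actual=N -> ctr[0]=1

Answer: N T N T N N N T T T T T T T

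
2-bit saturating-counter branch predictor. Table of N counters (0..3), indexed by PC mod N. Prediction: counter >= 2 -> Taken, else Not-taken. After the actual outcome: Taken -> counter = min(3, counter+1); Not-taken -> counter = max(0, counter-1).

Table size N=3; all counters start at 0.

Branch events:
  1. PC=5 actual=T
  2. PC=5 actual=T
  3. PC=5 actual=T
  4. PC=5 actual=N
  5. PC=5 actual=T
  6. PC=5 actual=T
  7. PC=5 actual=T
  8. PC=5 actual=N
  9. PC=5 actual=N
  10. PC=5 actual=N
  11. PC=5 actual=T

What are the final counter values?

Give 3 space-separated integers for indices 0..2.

Ev 1: PC=5 idx=2 pred=N actual=T -> ctr[2]=1
Ev 2: PC=5 idx=2 pred=N actual=T -> ctr[2]=2
Ev 3: PC=5 idx=2 pred=T actual=T -> ctr[2]=3
Ev 4: PC=5 idx=2 pred=T actual=N -> ctr[2]=2
Ev 5: PC=5 idx=2 pred=T actual=T -> ctr[2]=3
Ev 6: PC=5 idx=2 pred=T actual=T -> ctr[2]=3
Ev 7: PC=5 idx=2 pred=T actual=T -> ctr[2]=3
Ev 8: PC=5 idx=2 pred=T actual=N -> ctr[2]=2
Ev 9: PC=5 idx=2 pred=T actual=N -> ctr[2]=1
Ev 10: PC=5 idx=2 pred=N actual=N -> ctr[2]=0
Ev 11: PC=5 idx=2 pred=N actual=T -> ctr[2]=1

Answer: 0 0 1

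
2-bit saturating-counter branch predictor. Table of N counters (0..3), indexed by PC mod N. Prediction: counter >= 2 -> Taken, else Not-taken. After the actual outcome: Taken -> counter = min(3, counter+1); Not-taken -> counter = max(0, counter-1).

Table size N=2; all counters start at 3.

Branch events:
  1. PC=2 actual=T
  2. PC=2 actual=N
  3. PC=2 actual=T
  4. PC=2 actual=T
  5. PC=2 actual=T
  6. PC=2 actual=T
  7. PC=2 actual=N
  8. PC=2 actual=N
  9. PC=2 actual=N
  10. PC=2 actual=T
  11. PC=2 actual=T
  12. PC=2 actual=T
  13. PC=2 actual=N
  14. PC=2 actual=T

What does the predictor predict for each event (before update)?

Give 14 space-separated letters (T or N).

Ev 1: PC=2 idx=0 pred=T actual=T -> ctr[0]=3
Ev 2: PC=2 idx=0 pred=T actual=N -> ctr[0]=2
Ev 3: PC=2 idx=0 pred=T actual=T -> ctr[0]=3
Ev 4: PC=2 idx=0 pred=T actual=T -> ctr[0]=3
Ev 5: PC=2 idx=0 pred=T actual=T -> ctr[0]=3
Ev 6: PC=2 idx=0 pred=T actual=T -> ctr[0]=3
Ev 7: PC=2 idx=0 pred=T actual=N -> ctr[0]=2
Ev 8: PC=2 idx=0 pred=T actual=N -> ctr[0]=1
Ev 9: PC=2 idx=0 pred=N actual=N -> ctr[0]=0
Ev 10: PC=2 idx=0 pred=N actual=T -> ctr[0]=1
Ev 11: PC=2 idx=0 pred=N actual=T -> ctr[0]=2
Ev 12: PC=2 idx=0 pred=T actual=T -> ctr[0]=3
Ev 13: PC=2 idx=0 pred=T actual=N -> ctr[0]=2
Ev 14: PC=2 idx=0 pred=T actual=T -> ctr[0]=3

Answer: T T T T T T T T N N N T T T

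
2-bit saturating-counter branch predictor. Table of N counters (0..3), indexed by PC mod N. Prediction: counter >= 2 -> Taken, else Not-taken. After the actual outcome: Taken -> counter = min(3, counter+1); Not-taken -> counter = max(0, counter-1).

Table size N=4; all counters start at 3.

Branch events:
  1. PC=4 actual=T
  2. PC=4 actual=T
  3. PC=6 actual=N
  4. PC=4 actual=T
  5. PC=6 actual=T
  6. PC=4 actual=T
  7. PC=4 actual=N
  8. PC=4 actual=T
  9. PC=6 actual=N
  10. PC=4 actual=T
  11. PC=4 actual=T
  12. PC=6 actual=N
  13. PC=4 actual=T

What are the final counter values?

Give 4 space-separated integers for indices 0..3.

Answer: 3 3 1 3

Derivation:
Ev 1: PC=4 idx=0 pred=T actual=T -> ctr[0]=3
Ev 2: PC=4 idx=0 pred=T actual=T -> ctr[0]=3
Ev 3: PC=6 idx=2 pred=T actual=N -> ctr[2]=2
Ev 4: PC=4 idx=0 pred=T actual=T -> ctr[0]=3
Ev 5: PC=6 idx=2 pred=T actual=T -> ctr[2]=3
Ev 6: PC=4 idx=0 pred=T actual=T -> ctr[0]=3
Ev 7: PC=4 idx=0 pred=T actual=N -> ctr[0]=2
Ev 8: PC=4 idx=0 pred=T actual=T -> ctr[0]=3
Ev 9: PC=6 idx=2 pred=T actual=N -> ctr[2]=2
Ev 10: PC=4 idx=0 pred=T actual=T -> ctr[0]=3
Ev 11: PC=4 idx=0 pred=T actual=T -> ctr[0]=3
Ev 12: PC=6 idx=2 pred=T actual=N -> ctr[2]=1
Ev 13: PC=4 idx=0 pred=T actual=T -> ctr[0]=3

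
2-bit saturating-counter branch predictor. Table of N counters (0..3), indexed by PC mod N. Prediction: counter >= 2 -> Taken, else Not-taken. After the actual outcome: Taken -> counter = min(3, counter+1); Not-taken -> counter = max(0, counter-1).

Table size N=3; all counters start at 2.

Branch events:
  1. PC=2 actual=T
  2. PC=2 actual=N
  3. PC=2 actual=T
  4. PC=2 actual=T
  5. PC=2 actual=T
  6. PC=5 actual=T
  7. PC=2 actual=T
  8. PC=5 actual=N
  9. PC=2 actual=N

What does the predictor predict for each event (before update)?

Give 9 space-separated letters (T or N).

Ev 1: PC=2 idx=2 pred=T actual=T -> ctr[2]=3
Ev 2: PC=2 idx=2 pred=T actual=N -> ctr[2]=2
Ev 3: PC=2 idx=2 pred=T actual=T -> ctr[2]=3
Ev 4: PC=2 idx=2 pred=T actual=T -> ctr[2]=3
Ev 5: PC=2 idx=2 pred=T actual=T -> ctr[2]=3
Ev 6: PC=5 idx=2 pred=T actual=T -> ctr[2]=3
Ev 7: PC=2 idx=2 pred=T actual=T -> ctr[2]=3
Ev 8: PC=5 idx=2 pred=T actual=N -> ctr[2]=2
Ev 9: PC=2 idx=2 pred=T actual=N -> ctr[2]=1

Answer: T T T T T T T T T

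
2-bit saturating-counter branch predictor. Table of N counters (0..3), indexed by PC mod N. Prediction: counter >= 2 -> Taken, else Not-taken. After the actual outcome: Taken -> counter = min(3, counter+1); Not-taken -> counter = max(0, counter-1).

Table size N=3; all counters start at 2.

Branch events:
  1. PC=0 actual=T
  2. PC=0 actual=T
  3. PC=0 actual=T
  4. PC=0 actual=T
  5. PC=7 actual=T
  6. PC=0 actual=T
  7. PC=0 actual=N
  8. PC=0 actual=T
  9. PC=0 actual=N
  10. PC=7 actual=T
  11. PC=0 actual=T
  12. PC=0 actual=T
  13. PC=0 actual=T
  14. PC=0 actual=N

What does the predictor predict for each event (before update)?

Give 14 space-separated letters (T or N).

Answer: T T T T T T T T T T T T T T

Derivation:
Ev 1: PC=0 idx=0 pred=T actual=T -> ctr[0]=3
Ev 2: PC=0 idx=0 pred=T actual=T -> ctr[0]=3
Ev 3: PC=0 idx=0 pred=T actual=T -> ctr[0]=3
Ev 4: PC=0 idx=0 pred=T actual=T -> ctr[0]=3
Ev 5: PC=7 idx=1 pred=T actual=T -> ctr[1]=3
Ev 6: PC=0 idx=0 pred=T actual=T -> ctr[0]=3
Ev 7: PC=0 idx=0 pred=T actual=N -> ctr[0]=2
Ev 8: PC=0 idx=0 pred=T actual=T -> ctr[0]=3
Ev 9: PC=0 idx=0 pred=T actual=N -> ctr[0]=2
Ev 10: PC=7 idx=1 pred=T actual=T -> ctr[1]=3
Ev 11: PC=0 idx=0 pred=T actual=T -> ctr[0]=3
Ev 12: PC=0 idx=0 pred=T actual=T -> ctr[0]=3
Ev 13: PC=0 idx=0 pred=T actual=T -> ctr[0]=3
Ev 14: PC=0 idx=0 pred=T actual=N -> ctr[0]=2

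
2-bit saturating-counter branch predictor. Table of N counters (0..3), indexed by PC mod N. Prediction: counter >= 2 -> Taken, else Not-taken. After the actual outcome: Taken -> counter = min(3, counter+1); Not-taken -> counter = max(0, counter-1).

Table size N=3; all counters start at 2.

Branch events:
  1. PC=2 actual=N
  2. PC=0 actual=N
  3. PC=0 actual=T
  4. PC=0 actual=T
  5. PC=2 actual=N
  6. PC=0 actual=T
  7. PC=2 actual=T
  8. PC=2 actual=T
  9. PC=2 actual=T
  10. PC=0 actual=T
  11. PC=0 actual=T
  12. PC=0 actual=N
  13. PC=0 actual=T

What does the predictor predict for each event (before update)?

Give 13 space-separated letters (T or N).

Answer: T T N T N T N N T T T T T

Derivation:
Ev 1: PC=2 idx=2 pred=T actual=N -> ctr[2]=1
Ev 2: PC=0 idx=0 pred=T actual=N -> ctr[0]=1
Ev 3: PC=0 idx=0 pred=N actual=T -> ctr[0]=2
Ev 4: PC=0 idx=0 pred=T actual=T -> ctr[0]=3
Ev 5: PC=2 idx=2 pred=N actual=N -> ctr[2]=0
Ev 6: PC=0 idx=0 pred=T actual=T -> ctr[0]=3
Ev 7: PC=2 idx=2 pred=N actual=T -> ctr[2]=1
Ev 8: PC=2 idx=2 pred=N actual=T -> ctr[2]=2
Ev 9: PC=2 idx=2 pred=T actual=T -> ctr[2]=3
Ev 10: PC=0 idx=0 pred=T actual=T -> ctr[0]=3
Ev 11: PC=0 idx=0 pred=T actual=T -> ctr[0]=3
Ev 12: PC=0 idx=0 pred=T actual=N -> ctr[0]=2
Ev 13: PC=0 idx=0 pred=T actual=T -> ctr[0]=3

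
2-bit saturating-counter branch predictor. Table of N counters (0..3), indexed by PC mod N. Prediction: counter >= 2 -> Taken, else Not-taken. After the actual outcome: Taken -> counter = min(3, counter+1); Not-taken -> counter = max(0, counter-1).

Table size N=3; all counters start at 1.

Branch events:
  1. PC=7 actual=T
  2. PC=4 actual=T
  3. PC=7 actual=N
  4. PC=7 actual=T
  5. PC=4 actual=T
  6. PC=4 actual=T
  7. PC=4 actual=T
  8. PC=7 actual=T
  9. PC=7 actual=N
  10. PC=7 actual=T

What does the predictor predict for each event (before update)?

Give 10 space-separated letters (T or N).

Answer: N T T T T T T T T T

Derivation:
Ev 1: PC=7 idx=1 pred=N actual=T -> ctr[1]=2
Ev 2: PC=4 idx=1 pred=T actual=T -> ctr[1]=3
Ev 3: PC=7 idx=1 pred=T actual=N -> ctr[1]=2
Ev 4: PC=7 idx=1 pred=T actual=T -> ctr[1]=3
Ev 5: PC=4 idx=1 pred=T actual=T -> ctr[1]=3
Ev 6: PC=4 idx=1 pred=T actual=T -> ctr[1]=3
Ev 7: PC=4 idx=1 pred=T actual=T -> ctr[1]=3
Ev 8: PC=7 idx=1 pred=T actual=T -> ctr[1]=3
Ev 9: PC=7 idx=1 pred=T actual=N -> ctr[1]=2
Ev 10: PC=7 idx=1 pred=T actual=T -> ctr[1]=3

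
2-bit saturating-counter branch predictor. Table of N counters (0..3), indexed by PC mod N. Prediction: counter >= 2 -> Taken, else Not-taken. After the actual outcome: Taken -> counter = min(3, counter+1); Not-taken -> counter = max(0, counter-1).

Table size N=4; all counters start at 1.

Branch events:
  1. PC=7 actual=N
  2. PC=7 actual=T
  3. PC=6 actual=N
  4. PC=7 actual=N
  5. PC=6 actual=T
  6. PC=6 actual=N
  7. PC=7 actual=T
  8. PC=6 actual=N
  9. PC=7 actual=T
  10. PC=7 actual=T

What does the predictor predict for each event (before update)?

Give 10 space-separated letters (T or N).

Answer: N N N N N N N N N T

Derivation:
Ev 1: PC=7 idx=3 pred=N actual=N -> ctr[3]=0
Ev 2: PC=7 idx=3 pred=N actual=T -> ctr[3]=1
Ev 3: PC=6 idx=2 pred=N actual=N -> ctr[2]=0
Ev 4: PC=7 idx=3 pred=N actual=N -> ctr[3]=0
Ev 5: PC=6 idx=2 pred=N actual=T -> ctr[2]=1
Ev 6: PC=6 idx=2 pred=N actual=N -> ctr[2]=0
Ev 7: PC=7 idx=3 pred=N actual=T -> ctr[3]=1
Ev 8: PC=6 idx=2 pred=N actual=N -> ctr[2]=0
Ev 9: PC=7 idx=3 pred=N actual=T -> ctr[3]=2
Ev 10: PC=7 idx=3 pred=T actual=T -> ctr[3]=3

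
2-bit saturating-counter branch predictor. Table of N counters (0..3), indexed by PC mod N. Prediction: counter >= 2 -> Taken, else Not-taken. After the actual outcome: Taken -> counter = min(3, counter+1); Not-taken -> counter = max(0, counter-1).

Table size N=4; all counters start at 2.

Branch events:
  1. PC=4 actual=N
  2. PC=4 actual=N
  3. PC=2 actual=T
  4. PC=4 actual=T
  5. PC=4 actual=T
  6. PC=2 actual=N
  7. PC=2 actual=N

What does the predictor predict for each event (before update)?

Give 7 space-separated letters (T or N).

Answer: T N T N N T T

Derivation:
Ev 1: PC=4 idx=0 pred=T actual=N -> ctr[0]=1
Ev 2: PC=4 idx=0 pred=N actual=N -> ctr[0]=0
Ev 3: PC=2 idx=2 pred=T actual=T -> ctr[2]=3
Ev 4: PC=4 idx=0 pred=N actual=T -> ctr[0]=1
Ev 5: PC=4 idx=0 pred=N actual=T -> ctr[0]=2
Ev 6: PC=2 idx=2 pred=T actual=N -> ctr[2]=2
Ev 7: PC=2 idx=2 pred=T actual=N -> ctr[2]=1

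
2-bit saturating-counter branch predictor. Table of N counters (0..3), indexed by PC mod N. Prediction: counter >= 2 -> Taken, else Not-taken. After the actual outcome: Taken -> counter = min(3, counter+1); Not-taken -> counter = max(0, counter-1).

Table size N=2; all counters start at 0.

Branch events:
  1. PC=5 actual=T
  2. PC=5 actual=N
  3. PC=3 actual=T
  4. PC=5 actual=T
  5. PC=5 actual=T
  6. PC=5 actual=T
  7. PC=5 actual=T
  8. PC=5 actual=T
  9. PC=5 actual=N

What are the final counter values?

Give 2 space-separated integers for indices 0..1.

Answer: 0 2

Derivation:
Ev 1: PC=5 idx=1 pred=N actual=T -> ctr[1]=1
Ev 2: PC=5 idx=1 pred=N actual=N -> ctr[1]=0
Ev 3: PC=3 idx=1 pred=N actual=T -> ctr[1]=1
Ev 4: PC=5 idx=1 pred=N actual=T -> ctr[1]=2
Ev 5: PC=5 idx=1 pred=T actual=T -> ctr[1]=3
Ev 6: PC=5 idx=1 pred=T actual=T -> ctr[1]=3
Ev 7: PC=5 idx=1 pred=T actual=T -> ctr[1]=3
Ev 8: PC=5 idx=1 pred=T actual=T -> ctr[1]=3
Ev 9: PC=5 idx=1 pred=T actual=N -> ctr[1]=2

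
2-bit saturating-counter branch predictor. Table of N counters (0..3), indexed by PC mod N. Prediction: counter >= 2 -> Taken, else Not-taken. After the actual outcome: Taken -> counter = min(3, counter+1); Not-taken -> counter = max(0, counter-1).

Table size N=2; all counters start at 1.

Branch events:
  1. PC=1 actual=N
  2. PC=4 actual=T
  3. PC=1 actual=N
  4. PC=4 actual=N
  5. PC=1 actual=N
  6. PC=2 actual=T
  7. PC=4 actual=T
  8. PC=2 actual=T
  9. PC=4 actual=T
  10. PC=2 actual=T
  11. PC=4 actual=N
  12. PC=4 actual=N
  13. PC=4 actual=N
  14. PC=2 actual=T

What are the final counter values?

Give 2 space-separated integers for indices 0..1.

Ev 1: PC=1 idx=1 pred=N actual=N -> ctr[1]=0
Ev 2: PC=4 idx=0 pred=N actual=T -> ctr[0]=2
Ev 3: PC=1 idx=1 pred=N actual=N -> ctr[1]=0
Ev 4: PC=4 idx=0 pred=T actual=N -> ctr[0]=1
Ev 5: PC=1 idx=1 pred=N actual=N -> ctr[1]=0
Ev 6: PC=2 idx=0 pred=N actual=T -> ctr[0]=2
Ev 7: PC=4 idx=0 pred=T actual=T -> ctr[0]=3
Ev 8: PC=2 idx=0 pred=T actual=T -> ctr[0]=3
Ev 9: PC=4 idx=0 pred=T actual=T -> ctr[0]=3
Ev 10: PC=2 idx=0 pred=T actual=T -> ctr[0]=3
Ev 11: PC=4 idx=0 pred=T actual=N -> ctr[0]=2
Ev 12: PC=4 idx=0 pred=T actual=N -> ctr[0]=1
Ev 13: PC=4 idx=0 pred=N actual=N -> ctr[0]=0
Ev 14: PC=2 idx=0 pred=N actual=T -> ctr[0]=1

Answer: 1 0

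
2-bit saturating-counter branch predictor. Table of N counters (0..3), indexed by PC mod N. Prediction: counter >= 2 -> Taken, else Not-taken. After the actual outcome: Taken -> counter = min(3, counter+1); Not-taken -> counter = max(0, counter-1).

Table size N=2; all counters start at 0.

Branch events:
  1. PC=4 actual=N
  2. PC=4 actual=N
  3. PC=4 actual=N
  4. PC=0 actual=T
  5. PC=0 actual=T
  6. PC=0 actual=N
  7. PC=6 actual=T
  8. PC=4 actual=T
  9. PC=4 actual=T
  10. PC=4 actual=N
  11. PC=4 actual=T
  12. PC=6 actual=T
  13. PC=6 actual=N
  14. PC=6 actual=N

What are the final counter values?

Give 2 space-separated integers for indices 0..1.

Answer: 1 0

Derivation:
Ev 1: PC=4 idx=0 pred=N actual=N -> ctr[0]=0
Ev 2: PC=4 idx=0 pred=N actual=N -> ctr[0]=0
Ev 3: PC=4 idx=0 pred=N actual=N -> ctr[0]=0
Ev 4: PC=0 idx=0 pred=N actual=T -> ctr[0]=1
Ev 5: PC=0 idx=0 pred=N actual=T -> ctr[0]=2
Ev 6: PC=0 idx=0 pred=T actual=N -> ctr[0]=1
Ev 7: PC=6 idx=0 pred=N actual=T -> ctr[0]=2
Ev 8: PC=4 idx=0 pred=T actual=T -> ctr[0]=3
Ev 9: PC=4 idx=0 pred=T actual=T -> ctr[0]=3
Ev 10: PC=4 idx=0 pred=T actual=N -> ctr[0]=2
Ev 11: PC=4 idx=0 pred=T actual=T -> ctr[0]=3
Ev 12: PC=6 idx=0 pred=T actual=T -> ctr[0]=3
Ev 13: PC=6 idx=0 pred=T actual=N -> ctr[0]=2
Ev 14: PC=6 idx=0 pred=T actual=N -> ctr[0]=1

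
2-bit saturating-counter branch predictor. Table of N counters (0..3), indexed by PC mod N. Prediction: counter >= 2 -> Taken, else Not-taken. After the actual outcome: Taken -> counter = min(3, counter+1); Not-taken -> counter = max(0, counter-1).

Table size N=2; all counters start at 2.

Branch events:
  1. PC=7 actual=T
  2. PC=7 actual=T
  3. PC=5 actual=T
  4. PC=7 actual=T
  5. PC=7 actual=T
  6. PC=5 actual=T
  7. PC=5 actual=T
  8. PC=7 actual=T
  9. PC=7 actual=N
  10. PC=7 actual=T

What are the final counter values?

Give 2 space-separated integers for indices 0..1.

Ev 1: PC=7 idx=1 pred=T actual=T -> ctr[1]=3
Ev 2: PC=7 idx=1 pred=T actual=T -> ctr[1]=3
Ev 3: PC=5 idx=1 pred=T actual=T -> ctr[1]=3
Ev 4: PC=7 idx=1 pred=T actual=T -> ctr[1]=3
Ev 5: PC=7 idx=1 pred=T actual=T -> ctr[1]=3
Ev 6: PC=5 idx=1 pred=T actual=T -> ctr[1]=3
Ev 7: PC=5 idx=1 pred=T actual=T -> ctr[1]=3
Ev 8: PC=7 idx=1 pred=T actual=T -> ctr[1]=3
Ev 9: PC=7 idx=1 pred=T actual=N -> ctr[1]=2
Ev 10: PC=7 idx=1 pred=T actual=T -> ctr[1]=3

Answer: 2 3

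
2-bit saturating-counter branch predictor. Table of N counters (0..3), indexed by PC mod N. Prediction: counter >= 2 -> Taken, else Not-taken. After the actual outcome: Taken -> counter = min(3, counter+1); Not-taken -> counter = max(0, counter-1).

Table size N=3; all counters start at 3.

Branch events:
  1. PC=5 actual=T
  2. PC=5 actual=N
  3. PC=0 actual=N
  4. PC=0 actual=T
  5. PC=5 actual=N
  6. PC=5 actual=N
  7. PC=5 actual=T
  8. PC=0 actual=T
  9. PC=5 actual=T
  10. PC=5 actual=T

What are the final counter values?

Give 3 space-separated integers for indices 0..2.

Ev 1: PC=5 idx=2 pred=T actual=T -> ctr[2]=3
Ev 2: PC=5 idx=2 pred=T actual=N -> ctr[2]=2
Ev 3: PC=0 idx=0 pred=T actual=N -> ctr[0]=2
Ev 4: PC=0 idx=0 pred=T actual=T -> ctr[0]=3
Ev 5: PC=5 idx=2 pred=T actual=N -> ctr[2]=1
Ev 6: PC=5 idx=2 pred=N actual=N -> ctr[2]=0
Ev 7: PC=5 idx=2 pred=N actual=T -> ctr[2]=1
Ev 8: PC=0 idx=0 pred=T actual=T -> ctr[0]=3
Ev 9: PC=5 idx=2 pred=N actual=T -> ctr[2]=2
Ev 10: PC=5 idx=2 pred=T actual=T -> ctr[2]=3

Answer: 3 3 3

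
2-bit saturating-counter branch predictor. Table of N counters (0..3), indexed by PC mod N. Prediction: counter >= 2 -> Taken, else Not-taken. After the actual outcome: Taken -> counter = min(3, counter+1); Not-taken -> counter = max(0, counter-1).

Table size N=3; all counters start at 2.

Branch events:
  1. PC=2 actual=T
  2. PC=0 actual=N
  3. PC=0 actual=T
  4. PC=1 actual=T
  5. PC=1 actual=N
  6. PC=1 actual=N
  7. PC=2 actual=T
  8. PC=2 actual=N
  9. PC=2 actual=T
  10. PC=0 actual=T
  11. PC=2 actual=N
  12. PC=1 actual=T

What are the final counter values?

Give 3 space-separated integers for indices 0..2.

Answer: 3 2 2

Derivation:
Ev 1: PC=2 idx=2 pred=T actual=T -> ctr[2]=3
Ev 2: PC=0 idx=0 pred=T actual=N -> ctr[0]=1
Ev 3: PC=0 idx=0 pred=N actual=T -> ctr[0]=2
Ev 4: PC=1 idx=1 pred=T actual=T -> ctr[1]=3
Ev 5: PC=1 idx=1 pred=T actual=N -> ctr[1]=2
Ev 6: PC=1 idx=1 pred=T actual=N -> ctr[1]=1
Ev 7: PC=2 idx=2 pred=T actual=T -> ctr[2]=3
Ev 8: PC=2 idx=2 pred=T actual=N -> ctr[2]=2
Ev 9: PC=2 idx=2 pred=T actual=T -> ctr[2]=3
Ev 10: PC=0 idx=0 pred=T actual=T -> ctr[0]=3
Ev 11: PC=2 idx=2 pred=T actual=N -> ctr[2]=2
Ev 12: PC=1 idx=1 pred=N actual=T -> ctr[1]=2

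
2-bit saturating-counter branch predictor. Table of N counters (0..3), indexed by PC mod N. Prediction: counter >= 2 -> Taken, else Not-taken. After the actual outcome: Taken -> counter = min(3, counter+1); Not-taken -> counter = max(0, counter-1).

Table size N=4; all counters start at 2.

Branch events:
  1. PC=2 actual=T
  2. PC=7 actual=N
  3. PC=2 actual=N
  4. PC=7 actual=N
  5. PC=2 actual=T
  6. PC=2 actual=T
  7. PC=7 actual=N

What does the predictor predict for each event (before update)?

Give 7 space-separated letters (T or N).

Ev 1: PC=2 idx=2 pred=T actual=T -> ctr[2]=3
Ev 2: PC=7 idx=3 pred=T actual=N -> ctr[3]=1
Ev 3: PC=2 idx=2 pred=T actual=N -> ctr[2]=2
Ev 4: PC=7 idx=3 pred=N actual=N -> ctr[3]=0
Ev 5: PC=2 idx=2 pred=T actual=T -> ctr[2]=3
Ev 6: PC=2 idx=2 pred=T actual=T -> ctr[2]=3
Ev 7: PC=7 idx=3 pred=N actual=N -> ctr[3]=0

Answer: T T T N T T N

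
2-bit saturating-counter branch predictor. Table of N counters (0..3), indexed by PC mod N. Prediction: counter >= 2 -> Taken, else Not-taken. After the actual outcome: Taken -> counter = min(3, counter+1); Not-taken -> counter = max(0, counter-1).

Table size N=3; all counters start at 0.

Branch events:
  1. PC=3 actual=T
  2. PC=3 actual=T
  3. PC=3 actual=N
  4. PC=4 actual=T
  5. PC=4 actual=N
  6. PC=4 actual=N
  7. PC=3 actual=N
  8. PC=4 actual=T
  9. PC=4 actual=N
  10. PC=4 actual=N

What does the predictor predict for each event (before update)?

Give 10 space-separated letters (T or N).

Answer: N N T N N N N N N N

Derivation:
Ev 1: PC=3 idx=0 pred=N actual=T -> ctr[0]=1
Ev 2: PC=3 idx=0 pred=N actual=T -> ctr[0]=2
Ev 3: PC=3 idx=0 pred=T actual=N -> ctr[0]=1
Ev 4: PC=4 idx=1 pred=N actual=T -> ctr[1]=1
Ev 5: PC=4 idx=1 pred=N actual=N -> ctr[1]=0
Ev 6: PC=4 idx=1 pred=N actual=N -> ctr[1]=0
Ev 7: PC=3 idx=0 pred=N actual=N -> ctr[0]=0
Ev 8: PC=4 idx=1 pred=N actual=T -> ctr[1]=1
Ev 9: PC=4 idx=1 pred=N actual=N -> ctr[1]=0
Ev 10: PC=4 idx=1 pred=N actual=N -> ctr[1]=0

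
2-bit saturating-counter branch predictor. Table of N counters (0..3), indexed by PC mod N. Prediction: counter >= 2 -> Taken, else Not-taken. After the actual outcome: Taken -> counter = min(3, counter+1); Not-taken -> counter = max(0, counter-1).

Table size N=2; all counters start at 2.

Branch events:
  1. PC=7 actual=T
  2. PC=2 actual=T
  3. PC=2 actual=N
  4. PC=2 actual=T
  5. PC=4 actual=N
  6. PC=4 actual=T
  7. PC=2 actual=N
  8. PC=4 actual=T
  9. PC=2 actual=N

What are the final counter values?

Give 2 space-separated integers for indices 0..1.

Answer: 2 3

Derivation:
Ev 1: PC=7 idx=1 pred=T actual=T -> ctr[1]=3
Ev 2: PC=2 idx=0 pred=T actual=T -> ctr[0]=3
Ev 3: PC=2 idx=0 pred=T actual=N -> ctr[0]=2
Ev 4: PC=2 idx=0 pred=T actual=T -> ctr[0]=3
Ev 5: PC=4 idx=0 pred=T actual=N -> ctr[0]=2
Ev 6: PC=4 idx=0 pred=T actual=T -> ctr[0]=3
Ev 7: PC=2 idx=0 pred=T actual=N -> ctr[0]=2
Ev 8: PC=4 idx=0 pred=T actual=T -> ctr[0]=3
Ev 9: PC=2 idx=0 pred=T actual=N -> ctr[0]=2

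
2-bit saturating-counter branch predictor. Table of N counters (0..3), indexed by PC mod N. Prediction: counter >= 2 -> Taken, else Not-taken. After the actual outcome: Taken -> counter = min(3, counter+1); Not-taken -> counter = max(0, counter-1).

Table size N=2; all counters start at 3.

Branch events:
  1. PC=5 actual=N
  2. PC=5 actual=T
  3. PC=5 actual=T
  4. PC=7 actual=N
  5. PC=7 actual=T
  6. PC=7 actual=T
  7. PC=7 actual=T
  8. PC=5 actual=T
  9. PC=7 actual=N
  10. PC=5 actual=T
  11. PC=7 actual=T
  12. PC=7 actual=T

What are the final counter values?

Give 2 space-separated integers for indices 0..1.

Ev 1: PC=5 idx=1 pred=T actual=N -> ctr[1]=2
Ev 2: PC=5 idx=1 pred=T actual=T -> ctr[1]=3
Ev 3: PC=5 idx=1 pred=T actual=T -> ctr[1]=3
Ev 4: PC=7 idx=1 pred=T actual=N -> ctr[1]=2
Ev 5: PC=7 idx=1 pred=T actual=T -> ctr[1]=3
Ev 6: PC=7 idx=1 pred=T actual=T -> ctr[1]=3
Ev 7: PC=7 idx=1 pred=T actual=T -> ctr[1]=3
Ev 8: PC=5 idx=1 pred=T actual=T -> ctr[1]=3
Ev 9: PC=7 idx=1 pred=T actual=N -> ctr[1]=2
Ev 10: PC=5 idx=1 pred=T actual=T -> ctr[1]=3
Ev 11: PC=7 idx=1 pred=T actual=T -> ctr[1]=3
Ev 12: PC=7 idx=1 pred=T actual=T -> ctr[1]=3

Answer: 3 3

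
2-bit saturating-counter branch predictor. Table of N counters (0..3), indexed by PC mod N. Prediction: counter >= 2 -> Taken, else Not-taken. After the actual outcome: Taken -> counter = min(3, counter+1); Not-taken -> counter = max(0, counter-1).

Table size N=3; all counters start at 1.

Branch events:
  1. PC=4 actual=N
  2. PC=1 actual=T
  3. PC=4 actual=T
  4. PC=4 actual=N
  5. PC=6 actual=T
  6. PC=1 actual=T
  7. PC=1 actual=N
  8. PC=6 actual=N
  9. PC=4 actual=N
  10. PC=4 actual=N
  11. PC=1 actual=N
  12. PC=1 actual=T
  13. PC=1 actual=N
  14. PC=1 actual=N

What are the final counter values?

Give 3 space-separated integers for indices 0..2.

Ev 1: PC=4 idx=1 pred=N actual=N -> ctr[1]=0
Ev 2: PC=1 idx=1 pred=N actual=T -> ctr[1]=1
Ev 3: PC=4 idx=1 pred=N actual=T -> ctr[1]=2
Ev 4: PC=4 idx=1 pred=T actual=N -> ctr[1]=1
Ev 5: PC=6 idx=0 pred=N actual=T -> ctr[0]=2
Ev 6: PC=1 idx=1 pred=N actual=T -> ctr[1]=2
Ev 7: PC=1 idx=1 pred=T actual=N -> ctr[1]=1
Ev 8: PC=6 idx=0 pred=T actual=N -> ctr[0]=1
Ev 9: PC=4 idx=1 pred=N actual=N -> ctr[1]=0
Ev 10: PC=4 idx=1 pred=N actual=N -> ctr[1]=0
Ev 11: PC=1 idx=1 pred=N actual=N -> ctr[1]=0
Ev 12: PC=1 idx=1 pred=N actual=T -> ctr[1]=1
Ev 13: PC=1 idx=1 pred=N actual=N -> ctr[1]=0
Ev 14: PC=1 idx=1 pred=N actual=N -> ctr[1]=0

Answer: 1 0 1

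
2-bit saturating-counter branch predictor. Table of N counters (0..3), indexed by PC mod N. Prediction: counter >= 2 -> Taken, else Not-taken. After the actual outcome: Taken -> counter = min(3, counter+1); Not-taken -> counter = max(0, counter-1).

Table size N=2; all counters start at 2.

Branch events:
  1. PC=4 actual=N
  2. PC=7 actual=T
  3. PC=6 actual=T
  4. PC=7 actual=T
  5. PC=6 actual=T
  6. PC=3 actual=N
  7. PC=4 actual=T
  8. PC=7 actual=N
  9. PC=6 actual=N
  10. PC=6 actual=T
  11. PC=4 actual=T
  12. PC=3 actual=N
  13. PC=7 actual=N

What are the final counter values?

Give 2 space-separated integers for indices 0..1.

Answer: 3 0

Derivation:
Ev 1: PC=4 idx=0 pred=T actual=N -> ctr[0]=1
Ev 2: PC=7 idx=1 pred=T actual=T -> ctr[1]=3
Ev 3: PC=6 idx=0 pred=N actual=T -> ctr[0]=2
Ev 4: PC=7 idx=1 pred=T actual=T -> ctr[1]=3
Ev 5: PC=6 idx=0 pred=T actual=T -> ctr[0]=3
Ev 6: PC=3 idx=1 pred=T actual=N -> ctr[1]=2
Ev 7: PC=4 idx=0 pred=T actual=T -> ctr[0]=3
Ev 8: PC=7 idx=1 pred=T actual=N -> ctr[1]=1
Ev 9: PC=6 idx=0 pred=T actual=N -> ctr[0]=2
Ev 10: PC=6 idx=0 pred=T actual=T -> ctr[0]=3
Ev 11: PC=4 idx=0 pred=T actual=T -> ctr[0]=3
Ev 12: PC=3 idx=1 pred=N actual=N -> ctr[1]=0
Ev 13: PC=7 idx=1 pred=N actual=N -> ctr[1]=0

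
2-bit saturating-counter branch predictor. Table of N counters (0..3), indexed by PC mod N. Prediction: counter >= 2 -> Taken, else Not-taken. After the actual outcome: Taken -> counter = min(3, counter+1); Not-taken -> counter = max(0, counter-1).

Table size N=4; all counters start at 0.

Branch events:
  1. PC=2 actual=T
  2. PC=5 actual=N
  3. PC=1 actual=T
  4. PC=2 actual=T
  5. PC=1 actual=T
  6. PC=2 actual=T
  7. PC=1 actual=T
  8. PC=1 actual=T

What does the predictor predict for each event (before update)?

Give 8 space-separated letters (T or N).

Answer: N N N N N T T T

Derivation:
Ev 1: PC=2 idx=2 pred=N actual=T -> ctr[2]=1
Ev 2: PC=5 idx=1 pred=N actual=N -> ctr[1]=0
Ev 3: PC=1 idx=1 pred=N actual=T -> ctr[1]=1
Ev 4: PC=2 idx=2 pred=N actual=T -> ctr[2]=2
Ev 5: PC=1 idx=1 pred=N actual=T -> ctr[1]=2
Ev 6: PC=2 idx=2 pred=T actual=T -> ctr[2]=3
Ev 7: PC=1 idx=1 pred=T actual=T -> ctr[1]=3
Ev 8: PC=1 idx=1 pred=T actual=T -> ctr[1]=3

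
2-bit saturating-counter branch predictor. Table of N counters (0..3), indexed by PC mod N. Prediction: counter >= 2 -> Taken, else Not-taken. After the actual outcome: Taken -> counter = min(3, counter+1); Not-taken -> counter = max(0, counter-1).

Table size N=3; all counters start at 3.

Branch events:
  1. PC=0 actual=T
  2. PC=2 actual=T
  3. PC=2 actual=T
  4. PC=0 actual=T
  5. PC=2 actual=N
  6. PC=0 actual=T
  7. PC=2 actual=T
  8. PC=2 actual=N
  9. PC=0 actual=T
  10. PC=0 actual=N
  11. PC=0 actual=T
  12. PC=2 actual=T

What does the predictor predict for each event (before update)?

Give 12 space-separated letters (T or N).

Ev 1: PC=0 idx=0 pred=T actual=T -> ctr[0]=3
Ev 2: PC=2 idx=2 pred=T actual=T -> ctr[2]=3
Ev 3: PC=2 idx=2 pred=T actual=T -> ctr[2]=3
Ev 4: PC=0 idx=0 pred=T actual=T -> ctr[0]=3
Ev 5: PC=2 idx=2 pred=T actual=N -> ctr[2]=2
Ev 6: PC=0 idx=0 pred=T actual=T -> ctr[0]=3
Ev 7: PC=2 idx=2 pred=T actual=T -> ctr[2]=3
Ev 8: PC=2 idx=2 pred=T actual=N -> ctr[2]=2
Ev 9: PC=0 idx=0 pred=T actual=T -> ctr[0]=3
Ev 10: PC=0 idx=0 pred=T actual=N -> ctr[0]=2
Ev 11: PC=0 idx=0 pred=T actual=T -> ctr[0]=3
Ev 12: PC=2 idx=2 pred=T actual=T -> ctr[2]=3

Answer: T T T T T T T T T T T T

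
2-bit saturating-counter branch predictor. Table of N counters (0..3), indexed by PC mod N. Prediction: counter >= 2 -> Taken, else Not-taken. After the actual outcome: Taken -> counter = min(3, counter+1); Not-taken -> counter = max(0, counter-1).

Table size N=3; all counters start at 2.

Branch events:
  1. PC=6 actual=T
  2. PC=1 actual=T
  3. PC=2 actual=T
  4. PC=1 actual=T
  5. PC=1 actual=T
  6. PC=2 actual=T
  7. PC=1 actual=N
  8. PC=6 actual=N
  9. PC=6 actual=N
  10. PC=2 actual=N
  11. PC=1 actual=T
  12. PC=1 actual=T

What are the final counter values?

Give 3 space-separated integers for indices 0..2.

Ev 1: PC=6 idx=0 pred=T actual=T -> ctr[0]=3
Ev 2: PC=1 idx=1 pred=T actual=T -> ctr[1]=3
Ev 3: PC=2 idx=2 pred=T actual=T -> ctr[2]=3
Ev 4: PC=1 idx=1 pred=T actual=T -> ctr[1]=3
Ev 5: PC=1 idx=1 pred=T actual=T -> ctr[1]=3
Ev 6: PC=2 idx=2 pred=T actual=T -> ctr[2]=3
Ev 7: PC=1 idx=1 pred=T actual=N -> ctr[1]=2
Ev 8: PC=6 idx=0 pred=T actual=N -> ctr[0]=2
Ev 9: PC=6 idx=0 pred=T actual=N -> ctr[0]=1
Ev 10: PC=2 idx=2 pred=T actual=N -> ctr[2]=2
Ev 11: PC=1 idx=1 pred=T actual=T -> ctr[1]=3
Ev 12: PC=1 idx=1 pred=T actual=T -> ctr[1]=3

Answer: 1 3 2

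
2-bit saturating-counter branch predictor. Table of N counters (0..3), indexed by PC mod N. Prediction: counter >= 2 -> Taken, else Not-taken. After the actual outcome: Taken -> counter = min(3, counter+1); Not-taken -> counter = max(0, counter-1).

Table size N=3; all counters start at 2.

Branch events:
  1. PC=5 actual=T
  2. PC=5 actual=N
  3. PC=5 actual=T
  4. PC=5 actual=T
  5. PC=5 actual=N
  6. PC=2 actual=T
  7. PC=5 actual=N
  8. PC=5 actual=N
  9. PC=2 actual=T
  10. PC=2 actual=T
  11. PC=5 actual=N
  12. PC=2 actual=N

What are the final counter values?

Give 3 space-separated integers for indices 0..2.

Answer: 2 2 1

Derivation:
Ev 1: PC=5 idx=2 pred=T actual=T -> ctr[2]=3
Ev 2: PC=5 idx=2 pred=T actual=N -> ctr[2]=2
Ev 3: PC=5 idx=2 pred=T actual=T -> ctr[2]=3
Ev 4: PC=5 idx=2 pred=T actual=T -> ctr[2]=3
Ev 5: PC=5 idx=2 pred=T actual=N -> ctr[2]=2
Ev 6: PC=2 idx=2 pred=T actual=T -> ctr[2]=3
Ev 7: PC=5 idx=2 pred=T actual=N -> ctr[2]=2
Ev 8: PC=5 idx=2 pred=T actual=N -> ctr[2]=1
Ev 9: PC=2 idx=2 pred=N actual=T -> ctr[2]=2
Ev 10: PC=2 idx=2 pred=T actual=T -> ctr[2]=3
Ev 11: PC=5 idx=2 pred=T actual=N -> ctr[2]=2
Ev 12: PC=2 idx=2 pred=T actual=N -> ctr[2]=1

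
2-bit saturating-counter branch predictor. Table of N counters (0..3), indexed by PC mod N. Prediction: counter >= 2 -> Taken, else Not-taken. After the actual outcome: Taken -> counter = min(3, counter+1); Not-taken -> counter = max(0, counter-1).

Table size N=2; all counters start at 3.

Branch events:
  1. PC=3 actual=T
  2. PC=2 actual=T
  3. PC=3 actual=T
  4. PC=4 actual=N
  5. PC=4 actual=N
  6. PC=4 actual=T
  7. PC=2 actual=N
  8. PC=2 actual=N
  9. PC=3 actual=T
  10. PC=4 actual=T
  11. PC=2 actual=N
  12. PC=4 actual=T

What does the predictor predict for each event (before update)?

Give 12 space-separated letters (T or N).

Ev 1: PC=3 idx=1 pred=T actual=T -> ctr[1]=3
Ev 2: PC=2 idx=0 pred=T actual=T -> ctr[0]=3
Ev 3: PC=3 idx=1 pred=T actual=T -> ctr[1]=3
Ev 4: PC=4 idx=0 pred=T actual=N -> ctr[0]=2
Ev 5: PC=4 idx=0 pred=T actual=N -> ctr[0]=1
Ev 6: PC=4 idx=0 pred=N actual=T -> ctr[0]=2
Ev 7: PC=2 idx=0 pred=T actual=N -> ctr[0]=1
Ev 8: PC=2 idx=0 pred=N actual=N -> ctr[0]=0
Ev 9: PC=3 idx=1 pred=T actual=T -> ctr[1]=3
Ev 10: PC=4 idx=0 pred=N actual=T -> ctr[0]=1
Ev 11: PC=2 idx=0 pred=N actual=N -> ctr[0]=0
Ev 12: PC=4 idx=0 pred=N actual=T -> ctr[0]=1

Answer: T T T T T N T N T N N N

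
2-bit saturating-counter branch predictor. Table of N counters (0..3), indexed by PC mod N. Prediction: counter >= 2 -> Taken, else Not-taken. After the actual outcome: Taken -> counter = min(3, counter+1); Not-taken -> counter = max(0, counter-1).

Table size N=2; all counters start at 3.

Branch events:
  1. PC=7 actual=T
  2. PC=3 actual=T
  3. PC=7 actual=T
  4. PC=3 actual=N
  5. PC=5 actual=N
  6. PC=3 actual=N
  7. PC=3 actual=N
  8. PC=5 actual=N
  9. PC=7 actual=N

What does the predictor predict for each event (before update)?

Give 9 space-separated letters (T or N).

Ev 1: PC=7 idx=1 pred=T actual=T -> ctr[1]=3
Ev 2: PC=3 idx=1 pred=T actual=T -> ctr[1]=3
Ev 3: PC=7 idx=1 pred=T actual=T -> ctr[1]=3
Ev 4: PC=3 idx=1 pred=T actual=N -> ctr[1]=2
Ev 5: PC=5 idx=1 pred=T actual=N -> ctr[1]=1
Ev 6: PC=3 idx=1 pred=N actual=N -> ctr[1]=0
Ev 7: PC=3 idx=1 pred=N actual=N -> ctr[1]=0
Ev 8: PC=5 idx=1 pred=N actual=N -> ctr[1]=0
Ev 9: PC=7 idx=1 pred=N actual=N -> ctr[1]=0

Answer: T T T T T N N N N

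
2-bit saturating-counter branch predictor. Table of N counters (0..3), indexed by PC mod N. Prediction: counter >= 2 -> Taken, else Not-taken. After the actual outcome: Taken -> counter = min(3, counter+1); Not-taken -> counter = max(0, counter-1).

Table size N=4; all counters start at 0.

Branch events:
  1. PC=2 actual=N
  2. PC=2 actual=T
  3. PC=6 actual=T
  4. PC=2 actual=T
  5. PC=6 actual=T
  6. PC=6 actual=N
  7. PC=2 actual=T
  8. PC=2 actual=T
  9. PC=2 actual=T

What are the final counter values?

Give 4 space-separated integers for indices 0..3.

Answer: 0 0 3 0

Derivation:
Ev 1: PC=2 idx=2 pred=N actual=N -> ctr[2]=0
Ev 2: PC=2 idx=2 pred=N actual=T -> ctr[2]=1
Ev 3: PC=6 idx=2 pred=N actual=T -> ctr[2]=2
Ev 4: PC=2 idx=2 pred=T actual=T -> ctr[2]=3
Ev 5: PC=6 idx=2 pred=T actual=T -> ctr[2]=3
Ev 6: PC=6 idx=2 pred=T actual=N -> ctr[2]=2
Ev 7: PC=2 idx=2 pred=T actual=T -> ctr[2]=3
Ev 8: PC=2 idx=2 pred=T actual=T -> ctr[2]=3
Ev 9: PC=2 idx=2 pred=T actual=T -> ctr[2]=3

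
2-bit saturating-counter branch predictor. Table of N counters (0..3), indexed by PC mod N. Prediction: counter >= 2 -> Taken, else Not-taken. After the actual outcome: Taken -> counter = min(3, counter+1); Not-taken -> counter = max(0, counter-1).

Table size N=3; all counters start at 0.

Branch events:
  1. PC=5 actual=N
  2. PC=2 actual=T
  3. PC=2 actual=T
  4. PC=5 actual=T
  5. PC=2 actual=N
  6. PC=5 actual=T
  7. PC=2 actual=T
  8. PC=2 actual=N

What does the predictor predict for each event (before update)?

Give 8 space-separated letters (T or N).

Answer: N N N T T T T T

Derivation:
Ev 1: PC=5 idx=2 pred=N actual=N -> ctr[2]=0
Ev 2: PC=2 idx=2 pred=N actual=T -> ctr[2]=1
Ev 3: PC=2 idx=2 pred=N actual=T -> ctr[2]=2
Ev 4: PC=5 idx=2 pred=T actual=T -> ctr[2]=3
Ev 5: PC=2 idx=2 pred=T actual=N -> ctr[2]=2
Ev 6: PC=5 idx=2 pred=T actual=T -> ctr[2]=3
Ev 7: PC=2 idx=2 pred=T actual=T -> ctr[2]=3
Ev 8: PC=2 idx=2 pred=T actual=N -> ctr[2]=2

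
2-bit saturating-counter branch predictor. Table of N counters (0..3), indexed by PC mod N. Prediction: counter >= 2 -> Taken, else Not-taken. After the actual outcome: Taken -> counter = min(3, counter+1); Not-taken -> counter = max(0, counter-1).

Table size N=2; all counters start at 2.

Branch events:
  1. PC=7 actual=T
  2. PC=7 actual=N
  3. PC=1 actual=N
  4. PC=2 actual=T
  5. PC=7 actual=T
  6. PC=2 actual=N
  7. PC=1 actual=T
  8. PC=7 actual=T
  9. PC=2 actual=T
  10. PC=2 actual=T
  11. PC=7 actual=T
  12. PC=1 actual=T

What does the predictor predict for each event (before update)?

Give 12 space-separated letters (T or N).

Ev 1: PC=7 idx=1 pred=T actual=T -> ctr[1]=3
Ev 2: PC=7 idx=1 pred=T actual=N -> ctr[1]=2
Ev 3: PC=1 idx=1 pred=T actual=N -> ctr[1]=1
Ev 4: PC=2 idx=0 pred=T actual=T -> ctr[0]=3
Ev 5: PC=7 idx=1 pred=N actual=T -> ctr[1]=2
Ev 6: PC=2 idx=0 pred=T actual=N -> ctr[0]=2
Ev 7: PC=1 idx=1 pred=T actual=T -> ctr[1]=3
Ev 8: PC=7 idx=1 pred=T actual=T -> ctr[1]=3
Ev 9: PC=2 idx=0 pred=T actual=T -> ctr[0]=3
Ev 10: PC=2 idx=0 pred=T actual=T -> ctr[0]=3
Ev 11: PC=7 idx=1 pred=T actual=T -> ctr[1]=3
Ev 12: PC=1 idx=1 pred=T actual=T -> ctr[1]=3

Answer: T T T T N T T T T T T T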